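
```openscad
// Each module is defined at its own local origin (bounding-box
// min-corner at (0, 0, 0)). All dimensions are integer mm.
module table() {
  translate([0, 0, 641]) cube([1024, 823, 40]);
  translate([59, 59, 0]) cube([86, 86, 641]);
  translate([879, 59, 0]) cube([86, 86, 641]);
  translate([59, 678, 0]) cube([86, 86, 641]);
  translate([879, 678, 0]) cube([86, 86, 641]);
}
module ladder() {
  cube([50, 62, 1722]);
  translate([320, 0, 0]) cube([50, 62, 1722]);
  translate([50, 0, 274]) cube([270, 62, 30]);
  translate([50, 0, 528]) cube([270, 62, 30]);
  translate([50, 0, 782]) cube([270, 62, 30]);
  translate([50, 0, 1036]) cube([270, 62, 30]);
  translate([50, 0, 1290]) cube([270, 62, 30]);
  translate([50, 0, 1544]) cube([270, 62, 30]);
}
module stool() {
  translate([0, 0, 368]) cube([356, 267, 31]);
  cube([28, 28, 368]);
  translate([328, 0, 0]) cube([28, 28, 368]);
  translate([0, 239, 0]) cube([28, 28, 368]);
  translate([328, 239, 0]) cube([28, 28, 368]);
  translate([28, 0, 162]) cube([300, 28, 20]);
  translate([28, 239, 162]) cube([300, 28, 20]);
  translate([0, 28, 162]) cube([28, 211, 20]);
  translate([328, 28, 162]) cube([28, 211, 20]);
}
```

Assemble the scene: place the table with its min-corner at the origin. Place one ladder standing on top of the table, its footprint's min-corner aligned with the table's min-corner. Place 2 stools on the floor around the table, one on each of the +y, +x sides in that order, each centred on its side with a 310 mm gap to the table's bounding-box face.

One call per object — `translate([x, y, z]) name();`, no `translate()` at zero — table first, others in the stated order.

table();
translate([0, 0, 681]) ladder();
translate([334, 1133, 0]) stool();
translate([1334, 278, 0]) stool();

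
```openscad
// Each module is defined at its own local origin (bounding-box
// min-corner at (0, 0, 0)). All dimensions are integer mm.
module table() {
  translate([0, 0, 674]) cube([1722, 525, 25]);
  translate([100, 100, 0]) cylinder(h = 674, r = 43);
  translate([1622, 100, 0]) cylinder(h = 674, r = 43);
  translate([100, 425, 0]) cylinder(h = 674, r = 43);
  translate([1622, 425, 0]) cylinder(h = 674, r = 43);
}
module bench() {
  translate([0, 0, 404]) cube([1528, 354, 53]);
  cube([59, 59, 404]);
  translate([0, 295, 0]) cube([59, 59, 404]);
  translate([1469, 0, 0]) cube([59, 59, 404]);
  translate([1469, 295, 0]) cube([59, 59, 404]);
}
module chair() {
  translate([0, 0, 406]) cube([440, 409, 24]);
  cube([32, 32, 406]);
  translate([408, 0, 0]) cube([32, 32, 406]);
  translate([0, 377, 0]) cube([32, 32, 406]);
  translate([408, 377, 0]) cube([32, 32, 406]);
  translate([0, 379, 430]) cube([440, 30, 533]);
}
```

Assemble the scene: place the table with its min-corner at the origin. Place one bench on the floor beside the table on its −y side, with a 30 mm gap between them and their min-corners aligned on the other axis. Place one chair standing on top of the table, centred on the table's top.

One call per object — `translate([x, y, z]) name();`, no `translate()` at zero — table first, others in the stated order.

table();
translate([0, -384, 0]) bench();
translate([641, 58, 699]) chair();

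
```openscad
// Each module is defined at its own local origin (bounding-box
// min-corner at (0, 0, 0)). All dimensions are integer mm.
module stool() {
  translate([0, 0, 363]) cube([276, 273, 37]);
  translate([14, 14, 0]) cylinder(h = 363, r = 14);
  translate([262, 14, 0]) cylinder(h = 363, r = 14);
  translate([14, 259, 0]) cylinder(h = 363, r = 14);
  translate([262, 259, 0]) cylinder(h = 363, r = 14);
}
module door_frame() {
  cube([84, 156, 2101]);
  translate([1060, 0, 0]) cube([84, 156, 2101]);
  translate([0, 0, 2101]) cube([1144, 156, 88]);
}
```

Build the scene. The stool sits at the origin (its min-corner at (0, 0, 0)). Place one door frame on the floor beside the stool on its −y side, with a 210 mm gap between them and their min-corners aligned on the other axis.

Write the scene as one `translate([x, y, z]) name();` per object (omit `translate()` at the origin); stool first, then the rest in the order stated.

stool();
translate([0, -366, 0]) door_frame();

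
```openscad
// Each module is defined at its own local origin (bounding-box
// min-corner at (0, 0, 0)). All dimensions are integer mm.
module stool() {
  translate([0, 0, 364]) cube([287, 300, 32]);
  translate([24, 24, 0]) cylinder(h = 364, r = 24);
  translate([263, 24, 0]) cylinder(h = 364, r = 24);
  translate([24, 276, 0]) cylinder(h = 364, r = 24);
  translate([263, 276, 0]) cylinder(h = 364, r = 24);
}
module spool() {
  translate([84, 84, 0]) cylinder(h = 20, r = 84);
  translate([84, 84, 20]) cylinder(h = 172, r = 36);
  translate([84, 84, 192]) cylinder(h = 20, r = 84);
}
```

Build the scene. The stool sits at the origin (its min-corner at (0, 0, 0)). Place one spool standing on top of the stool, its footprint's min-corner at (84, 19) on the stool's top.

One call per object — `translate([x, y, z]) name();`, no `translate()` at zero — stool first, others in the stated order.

stool();
translate([84, 19, 396]) spool();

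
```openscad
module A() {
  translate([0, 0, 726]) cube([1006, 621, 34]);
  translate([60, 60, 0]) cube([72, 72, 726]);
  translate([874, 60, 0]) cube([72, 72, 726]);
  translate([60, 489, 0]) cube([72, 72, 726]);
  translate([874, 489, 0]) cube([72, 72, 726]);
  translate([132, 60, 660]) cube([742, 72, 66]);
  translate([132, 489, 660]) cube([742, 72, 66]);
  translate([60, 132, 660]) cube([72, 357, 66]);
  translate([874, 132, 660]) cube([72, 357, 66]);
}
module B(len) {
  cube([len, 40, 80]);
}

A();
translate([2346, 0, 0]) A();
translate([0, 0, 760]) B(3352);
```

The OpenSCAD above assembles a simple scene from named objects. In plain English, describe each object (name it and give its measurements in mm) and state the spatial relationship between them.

A is a rectangular dining table. The top is 1006×621×34 mm with its upper surface at z = 760 mm. It stands on four 72×72 mm square legs, each inset 60 mm from the nearest pair of top edges, running from the floor to the underside of the top. Four apron rails, 72 mm thick and 66 mm tall, run between adjacent legs with their top edges flush with the underside of the top and their outer faces flush with the legs' outer faces.

B is a rectangular beam 3352 mm long (x), 40 mm deep (y), 80 mm thick (z).

The beam spans the tops of two tables placed 1340 mm apart, resting at z = 760 mm.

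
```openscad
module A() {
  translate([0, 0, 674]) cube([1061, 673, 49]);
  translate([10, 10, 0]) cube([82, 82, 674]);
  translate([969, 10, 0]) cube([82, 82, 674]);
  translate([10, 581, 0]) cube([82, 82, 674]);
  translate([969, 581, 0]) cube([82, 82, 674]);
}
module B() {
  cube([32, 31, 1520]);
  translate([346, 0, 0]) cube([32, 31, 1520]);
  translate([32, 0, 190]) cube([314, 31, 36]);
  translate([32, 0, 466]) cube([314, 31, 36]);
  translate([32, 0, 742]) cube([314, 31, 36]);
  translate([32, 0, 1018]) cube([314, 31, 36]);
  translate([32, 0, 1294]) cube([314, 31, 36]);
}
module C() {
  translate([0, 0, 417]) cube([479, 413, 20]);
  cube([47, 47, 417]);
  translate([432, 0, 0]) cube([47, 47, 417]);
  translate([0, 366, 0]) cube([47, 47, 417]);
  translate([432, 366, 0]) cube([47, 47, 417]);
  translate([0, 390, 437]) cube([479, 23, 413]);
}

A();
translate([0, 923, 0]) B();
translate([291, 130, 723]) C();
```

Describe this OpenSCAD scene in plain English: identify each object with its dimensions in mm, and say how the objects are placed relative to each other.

A is a rectangular dining table. The top is 1061×673×49 mm with its upper surface at z = 723 mm. It stands on four 82×82 mm square legs, each inset 10 mm from the nearest pair of top edges, running from the floor to the underside of the top.

B is a straight ladder. Two 32×31 mm vertical rails, 1520 mm tall, stand 378 mm apart (outside-to-outside) with their front faces coplanar on the −y side. 5 rungs, each 31 mm deep and 36 mm tall, span between the inner faces of the rails, front faces flush with the rails. The lowest rung's underside is at z = 190 mm and rungs are spaced 276 mm apart (underside to underside).

C is a chair: 479×413 mm seat, 20 mm thick, top at z = 437 mm, on four 47 mm square corner legs flush with the seat edges. A 23 mm thick backrest slab spans the full seat width, extending 413 mm above the seat top, its back face flush with the seat's +y edge.

The ladder is on the floor beside the table on its +y side. The chair is on top of the table, centred.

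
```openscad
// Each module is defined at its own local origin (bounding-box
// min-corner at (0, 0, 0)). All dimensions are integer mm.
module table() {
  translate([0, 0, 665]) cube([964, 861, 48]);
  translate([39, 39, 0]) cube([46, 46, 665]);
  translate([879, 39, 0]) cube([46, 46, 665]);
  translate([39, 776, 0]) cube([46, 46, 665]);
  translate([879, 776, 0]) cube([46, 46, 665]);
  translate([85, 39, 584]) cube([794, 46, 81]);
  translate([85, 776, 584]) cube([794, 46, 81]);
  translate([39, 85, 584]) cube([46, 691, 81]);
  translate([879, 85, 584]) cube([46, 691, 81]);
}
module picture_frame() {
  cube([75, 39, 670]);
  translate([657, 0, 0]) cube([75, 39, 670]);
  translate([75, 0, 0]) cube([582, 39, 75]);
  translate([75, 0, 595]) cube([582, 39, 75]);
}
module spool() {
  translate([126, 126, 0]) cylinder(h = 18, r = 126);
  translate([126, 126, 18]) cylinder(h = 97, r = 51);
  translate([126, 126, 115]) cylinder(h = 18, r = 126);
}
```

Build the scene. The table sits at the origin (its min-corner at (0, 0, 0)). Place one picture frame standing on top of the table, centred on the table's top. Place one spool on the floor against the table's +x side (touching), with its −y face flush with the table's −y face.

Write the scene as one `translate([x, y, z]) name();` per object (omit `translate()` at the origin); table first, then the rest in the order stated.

table();
translate([116, 411, 713]) picture_frame();
translate([964, 0, 0]) spool();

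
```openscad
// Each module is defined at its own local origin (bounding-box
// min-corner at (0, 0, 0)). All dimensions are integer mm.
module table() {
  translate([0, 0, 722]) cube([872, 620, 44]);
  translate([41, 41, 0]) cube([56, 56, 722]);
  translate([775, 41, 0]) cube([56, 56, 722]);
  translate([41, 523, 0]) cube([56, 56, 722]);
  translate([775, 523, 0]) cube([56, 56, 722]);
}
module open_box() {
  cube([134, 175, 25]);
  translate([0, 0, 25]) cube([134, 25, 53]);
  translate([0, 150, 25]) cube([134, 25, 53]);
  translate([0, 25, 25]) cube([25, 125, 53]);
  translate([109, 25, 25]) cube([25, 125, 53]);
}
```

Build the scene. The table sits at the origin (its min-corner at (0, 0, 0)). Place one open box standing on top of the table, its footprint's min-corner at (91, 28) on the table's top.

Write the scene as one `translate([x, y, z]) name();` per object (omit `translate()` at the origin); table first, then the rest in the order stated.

table();
translate([91, 28, 766]) open_box();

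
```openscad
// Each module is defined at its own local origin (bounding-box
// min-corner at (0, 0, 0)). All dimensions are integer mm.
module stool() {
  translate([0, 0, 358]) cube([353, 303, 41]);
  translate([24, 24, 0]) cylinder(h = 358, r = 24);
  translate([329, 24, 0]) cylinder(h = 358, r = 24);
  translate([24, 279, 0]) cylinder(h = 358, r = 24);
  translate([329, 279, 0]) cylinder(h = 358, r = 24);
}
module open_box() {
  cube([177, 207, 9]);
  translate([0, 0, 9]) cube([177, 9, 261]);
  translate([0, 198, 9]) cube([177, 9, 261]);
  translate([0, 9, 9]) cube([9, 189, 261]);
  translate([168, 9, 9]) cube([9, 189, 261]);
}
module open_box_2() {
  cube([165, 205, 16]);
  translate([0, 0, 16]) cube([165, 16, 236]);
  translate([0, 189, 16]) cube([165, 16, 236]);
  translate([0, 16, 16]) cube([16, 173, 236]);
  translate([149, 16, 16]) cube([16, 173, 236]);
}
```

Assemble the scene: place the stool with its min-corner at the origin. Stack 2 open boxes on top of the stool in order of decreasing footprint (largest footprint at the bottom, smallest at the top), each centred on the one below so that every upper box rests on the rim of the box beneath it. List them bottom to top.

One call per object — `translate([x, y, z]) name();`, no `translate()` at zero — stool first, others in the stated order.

stool();
translate([88, 48, 399]) open_box();
translate([94, 49, 669]) open_box_2();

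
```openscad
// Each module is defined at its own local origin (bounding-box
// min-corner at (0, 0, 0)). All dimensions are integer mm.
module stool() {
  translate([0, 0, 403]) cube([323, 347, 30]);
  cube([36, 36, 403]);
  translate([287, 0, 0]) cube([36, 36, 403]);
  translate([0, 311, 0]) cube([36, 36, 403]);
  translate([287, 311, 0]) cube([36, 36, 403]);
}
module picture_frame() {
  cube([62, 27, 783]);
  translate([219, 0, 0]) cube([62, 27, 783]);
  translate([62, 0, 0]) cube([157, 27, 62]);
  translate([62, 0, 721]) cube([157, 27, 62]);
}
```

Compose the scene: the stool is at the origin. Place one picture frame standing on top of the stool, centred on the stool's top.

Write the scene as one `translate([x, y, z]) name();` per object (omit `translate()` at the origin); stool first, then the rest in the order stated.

stool();
translate([21, 160, 433]) picture_frame();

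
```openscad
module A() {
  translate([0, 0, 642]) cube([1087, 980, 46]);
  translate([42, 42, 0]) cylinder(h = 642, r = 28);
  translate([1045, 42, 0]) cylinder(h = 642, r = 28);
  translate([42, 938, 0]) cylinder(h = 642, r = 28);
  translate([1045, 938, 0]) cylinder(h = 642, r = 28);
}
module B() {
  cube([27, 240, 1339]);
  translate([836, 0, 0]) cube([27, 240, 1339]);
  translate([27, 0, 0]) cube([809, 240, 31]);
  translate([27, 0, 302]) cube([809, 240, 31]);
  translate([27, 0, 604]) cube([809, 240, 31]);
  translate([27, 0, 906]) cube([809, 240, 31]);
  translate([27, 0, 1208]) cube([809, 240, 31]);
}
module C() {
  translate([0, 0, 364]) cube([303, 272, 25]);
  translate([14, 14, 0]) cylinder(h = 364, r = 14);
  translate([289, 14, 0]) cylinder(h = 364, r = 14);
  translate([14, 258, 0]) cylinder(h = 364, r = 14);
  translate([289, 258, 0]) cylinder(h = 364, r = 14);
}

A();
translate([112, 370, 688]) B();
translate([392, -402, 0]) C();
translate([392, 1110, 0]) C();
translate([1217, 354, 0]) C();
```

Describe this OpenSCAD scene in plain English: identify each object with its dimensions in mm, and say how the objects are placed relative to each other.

A is a table with a 1087×980 mm rectangular top, 46 mm thick, top surface at z = 688 mm, supported by four round legs of 56 mm diameter, each leg's bounding box inset 14 mm from the nearest pair of top edges, running from the floor.

B is an open bookshelf. Two side panels, each 27 mm thick, 240 mm deep and 1339 mm tall, stand 863 mm apart (outside-to-outside). Between them sit 5 shelves, each 31 mm thick and 240 mm deep, spanning the full gap between the sides. The bottom shelf rests on the floor (its underside at z = 0) and the clear gap between one shelf's top and the next shelf's underside is 271 mm.

C is a simple wooden stool: a rectangular seat 303 mm (x) by 272 mm (y), 25 mm thick, top face at z = 389 mm, on four round legs, each 28 mm in diameter. The legs rest on z = 0, each leg's axis is inset half a diameter from the nearest pair of seat edges (so the leg's bounding box is flush with the corner).

The bookshelf is on top of the table, centred. Three stools sit around the table at the −y, +y, +x sides.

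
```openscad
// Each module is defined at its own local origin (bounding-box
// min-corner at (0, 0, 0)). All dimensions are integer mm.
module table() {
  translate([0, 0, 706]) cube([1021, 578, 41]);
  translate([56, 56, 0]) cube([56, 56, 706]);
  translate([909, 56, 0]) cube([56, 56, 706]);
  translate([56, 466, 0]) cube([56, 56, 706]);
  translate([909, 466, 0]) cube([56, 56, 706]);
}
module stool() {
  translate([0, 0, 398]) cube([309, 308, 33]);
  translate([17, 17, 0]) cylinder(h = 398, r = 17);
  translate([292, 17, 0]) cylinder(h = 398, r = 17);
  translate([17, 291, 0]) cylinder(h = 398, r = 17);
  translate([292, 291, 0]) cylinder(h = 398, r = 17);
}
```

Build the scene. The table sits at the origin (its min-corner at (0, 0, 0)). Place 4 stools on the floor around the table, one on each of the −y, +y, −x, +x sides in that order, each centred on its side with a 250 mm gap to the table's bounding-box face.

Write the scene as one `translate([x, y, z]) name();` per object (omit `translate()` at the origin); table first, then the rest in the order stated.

table();
translate([356, -558, 0]) stool();
translate([356, 828, 0]) stool();
translate([-559, 135, 0]) stool();
translate([1271, 135, 0]) stool();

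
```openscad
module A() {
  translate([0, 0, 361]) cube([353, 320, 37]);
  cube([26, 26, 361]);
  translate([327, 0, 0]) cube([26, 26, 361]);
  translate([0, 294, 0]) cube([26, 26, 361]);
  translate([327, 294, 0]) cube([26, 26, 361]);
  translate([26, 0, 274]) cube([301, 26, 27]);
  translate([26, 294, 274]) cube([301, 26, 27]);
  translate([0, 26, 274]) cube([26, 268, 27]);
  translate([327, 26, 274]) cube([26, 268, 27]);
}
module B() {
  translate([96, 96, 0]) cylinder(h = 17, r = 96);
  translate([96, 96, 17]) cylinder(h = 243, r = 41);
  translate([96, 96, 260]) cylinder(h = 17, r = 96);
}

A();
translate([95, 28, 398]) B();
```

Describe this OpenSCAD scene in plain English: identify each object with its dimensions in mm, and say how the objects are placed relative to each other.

A is a four-legged stool. The seat is 353×320 mm, 37 mm thick, top at z = 398 mm. It stands on four square legs, each 26×26 mm in cross-section, from z = 0 to the seat underside, each flush with a corner of the seat. Four stretchers, 26 mm wide and 27 mm tall, connect adjacent legs with their undersides at z = 274 mm, each running between the inner faces of the legs it joins and aligned with the legs' outer faces on the other axis.

B is a spool: two coaxial disc flanges of radius 96 mm and thickness 17 mm, joined by a core cylinder of radius 41 mm and height 243 mm. The lower flange rests on z = 0 and the three cylinders share a vertical axis.

The spool is on top of the stool.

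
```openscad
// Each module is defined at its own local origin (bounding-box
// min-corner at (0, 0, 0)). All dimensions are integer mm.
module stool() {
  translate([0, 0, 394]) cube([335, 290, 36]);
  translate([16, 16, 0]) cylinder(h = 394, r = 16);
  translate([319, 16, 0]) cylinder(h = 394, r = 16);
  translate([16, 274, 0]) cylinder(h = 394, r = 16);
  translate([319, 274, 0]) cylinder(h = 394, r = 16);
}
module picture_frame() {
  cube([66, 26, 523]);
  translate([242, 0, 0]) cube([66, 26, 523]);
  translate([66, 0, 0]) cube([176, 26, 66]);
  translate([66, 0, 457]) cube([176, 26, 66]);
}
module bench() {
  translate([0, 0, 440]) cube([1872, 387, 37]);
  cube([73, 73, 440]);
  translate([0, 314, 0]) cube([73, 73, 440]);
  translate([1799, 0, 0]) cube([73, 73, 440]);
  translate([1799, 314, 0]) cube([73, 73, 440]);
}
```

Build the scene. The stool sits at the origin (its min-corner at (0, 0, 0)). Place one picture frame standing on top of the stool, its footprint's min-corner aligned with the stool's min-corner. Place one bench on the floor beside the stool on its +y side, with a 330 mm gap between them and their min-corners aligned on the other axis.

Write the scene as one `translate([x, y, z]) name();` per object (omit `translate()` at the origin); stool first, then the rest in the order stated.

stool();
translate([0, 0, 430]) picture_frame();
translate([0, 620, 0]) bench();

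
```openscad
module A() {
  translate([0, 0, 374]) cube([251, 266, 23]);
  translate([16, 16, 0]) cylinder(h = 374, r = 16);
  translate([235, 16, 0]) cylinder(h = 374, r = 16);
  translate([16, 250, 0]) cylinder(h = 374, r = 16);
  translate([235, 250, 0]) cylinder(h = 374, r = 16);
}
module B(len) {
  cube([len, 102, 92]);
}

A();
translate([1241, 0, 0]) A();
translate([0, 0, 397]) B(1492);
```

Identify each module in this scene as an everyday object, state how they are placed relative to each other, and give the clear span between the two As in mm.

A is a stool. B is a beam. A beam spans the tops of two stools. The clear span between the two stools is 990 mm.

Second stool starts at x = 1241; first ends at x = 251; clear span = 1241 − 251 = 990 mm.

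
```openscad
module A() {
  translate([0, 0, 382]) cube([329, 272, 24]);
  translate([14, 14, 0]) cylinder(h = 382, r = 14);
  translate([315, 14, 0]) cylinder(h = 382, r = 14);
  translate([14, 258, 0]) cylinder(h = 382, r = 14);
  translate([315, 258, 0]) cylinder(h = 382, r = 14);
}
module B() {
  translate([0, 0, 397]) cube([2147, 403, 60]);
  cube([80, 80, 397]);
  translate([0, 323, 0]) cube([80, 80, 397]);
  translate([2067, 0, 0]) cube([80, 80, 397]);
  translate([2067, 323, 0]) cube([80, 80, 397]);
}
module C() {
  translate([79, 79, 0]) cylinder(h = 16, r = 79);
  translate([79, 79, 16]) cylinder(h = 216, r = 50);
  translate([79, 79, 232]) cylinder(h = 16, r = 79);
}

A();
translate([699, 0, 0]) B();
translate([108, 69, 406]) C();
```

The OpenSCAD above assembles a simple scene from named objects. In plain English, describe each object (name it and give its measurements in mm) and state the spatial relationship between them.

A is a simple wooden stool: a rectangular seat 329 mm (x) by 272 mm (y), 24 mm thick, top face at z = 406 mm, on four round legs, each 28 mm in diameter. The legs rest on z = 0, each leg's axis is inset half a diameter from the nearest pair of seat edges (so the leg's bounding box is flush with the corner).

B is a long wooden bench with a 2147 mm (x) × 403 mm (y) seat, 60 mm thick, its top surface 457 mm above the floor. Four 80 mm square legs at the seat corners, flush with the edges, run from z = 0 to the seat underside.

C is a spool: two coaxial disc flanges of radius 79 mm and thickness 16 mm, joined by a core cylinder of radius 50 mm and height 216 mm. The lower flange rests on z = 0 and the three cylinders share a vertical axis.

The bench is on the floor beside the stool on its +x side. The spool is on top of the stool.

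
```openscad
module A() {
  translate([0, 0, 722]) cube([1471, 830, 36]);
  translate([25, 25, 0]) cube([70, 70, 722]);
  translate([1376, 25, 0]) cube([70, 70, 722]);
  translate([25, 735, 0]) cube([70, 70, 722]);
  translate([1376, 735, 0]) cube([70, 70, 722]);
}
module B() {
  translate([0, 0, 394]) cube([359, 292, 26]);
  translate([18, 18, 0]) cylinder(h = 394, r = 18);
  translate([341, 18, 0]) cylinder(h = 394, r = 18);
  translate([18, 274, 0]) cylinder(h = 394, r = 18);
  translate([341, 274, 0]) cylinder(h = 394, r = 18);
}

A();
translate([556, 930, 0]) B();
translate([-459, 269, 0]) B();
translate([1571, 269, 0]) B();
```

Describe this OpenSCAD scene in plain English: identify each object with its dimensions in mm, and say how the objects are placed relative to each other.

A is a table with a 1471×830 mm rectangular top, 36 mm thick, top surface at z = 758 mm, supported by four 70×70 mm square legs, each inset 25 mm from the nearest pair of top edges, running from the floor.

B is a four-legged stool. The seat is a 359×292×26 mm slab whose top surface is at z = 420 mm; four round legs, each 36 mm in diameter, run from the floor (z = 0) to the underside of the seat, each leg's axis is inset half a diameter from the nearest pair of seat edges (so the leg's bounding box is flush with the corner).

Three stools sit around the table at the +y, −x, +x sides.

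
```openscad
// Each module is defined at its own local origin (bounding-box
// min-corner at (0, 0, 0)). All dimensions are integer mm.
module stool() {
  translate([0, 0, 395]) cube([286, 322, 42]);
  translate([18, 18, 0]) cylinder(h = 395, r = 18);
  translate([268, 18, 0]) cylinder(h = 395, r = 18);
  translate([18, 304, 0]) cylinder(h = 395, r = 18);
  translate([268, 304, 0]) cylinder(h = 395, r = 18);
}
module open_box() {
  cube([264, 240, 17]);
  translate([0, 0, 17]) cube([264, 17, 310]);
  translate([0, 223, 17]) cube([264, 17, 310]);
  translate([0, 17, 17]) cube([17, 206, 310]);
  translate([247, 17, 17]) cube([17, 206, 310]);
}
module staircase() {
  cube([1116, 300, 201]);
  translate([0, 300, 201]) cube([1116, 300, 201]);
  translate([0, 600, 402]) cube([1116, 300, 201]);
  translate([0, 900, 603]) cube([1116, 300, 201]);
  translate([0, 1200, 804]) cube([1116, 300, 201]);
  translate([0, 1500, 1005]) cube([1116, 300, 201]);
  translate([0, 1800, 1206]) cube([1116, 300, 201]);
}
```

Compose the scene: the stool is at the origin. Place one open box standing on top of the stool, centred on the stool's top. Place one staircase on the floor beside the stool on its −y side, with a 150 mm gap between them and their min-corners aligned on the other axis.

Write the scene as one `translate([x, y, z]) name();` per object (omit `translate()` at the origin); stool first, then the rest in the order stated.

stool();
translate([11, 41, 437]) open_box();
translate([0, -2250, 0]) staircase();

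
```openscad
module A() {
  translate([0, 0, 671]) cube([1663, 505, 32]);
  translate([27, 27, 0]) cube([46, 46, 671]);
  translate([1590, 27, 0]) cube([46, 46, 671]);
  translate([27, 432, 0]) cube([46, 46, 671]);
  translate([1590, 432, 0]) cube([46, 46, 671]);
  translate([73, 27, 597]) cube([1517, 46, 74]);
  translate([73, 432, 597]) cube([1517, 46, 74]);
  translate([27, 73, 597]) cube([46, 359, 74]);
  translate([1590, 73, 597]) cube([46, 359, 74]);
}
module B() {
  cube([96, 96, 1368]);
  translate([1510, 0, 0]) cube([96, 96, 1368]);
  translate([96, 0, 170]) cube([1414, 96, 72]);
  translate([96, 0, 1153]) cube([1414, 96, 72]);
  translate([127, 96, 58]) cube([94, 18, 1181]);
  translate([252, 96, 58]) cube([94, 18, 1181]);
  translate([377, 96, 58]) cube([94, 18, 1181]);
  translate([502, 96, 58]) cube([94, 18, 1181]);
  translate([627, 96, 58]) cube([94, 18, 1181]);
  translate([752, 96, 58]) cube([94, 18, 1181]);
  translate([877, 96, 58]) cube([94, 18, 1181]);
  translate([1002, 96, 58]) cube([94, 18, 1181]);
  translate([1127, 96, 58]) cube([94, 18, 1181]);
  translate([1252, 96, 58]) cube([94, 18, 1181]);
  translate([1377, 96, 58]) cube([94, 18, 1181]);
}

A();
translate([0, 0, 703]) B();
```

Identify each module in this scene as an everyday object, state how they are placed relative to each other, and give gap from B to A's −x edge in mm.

A is a table. B is a fence section. The fence section is on top of the table. The gap from the fence section to the table's −x edge is 0 mm.

The fence section's min-x is at 0; the table's min-x is 0; gap = 0 mm.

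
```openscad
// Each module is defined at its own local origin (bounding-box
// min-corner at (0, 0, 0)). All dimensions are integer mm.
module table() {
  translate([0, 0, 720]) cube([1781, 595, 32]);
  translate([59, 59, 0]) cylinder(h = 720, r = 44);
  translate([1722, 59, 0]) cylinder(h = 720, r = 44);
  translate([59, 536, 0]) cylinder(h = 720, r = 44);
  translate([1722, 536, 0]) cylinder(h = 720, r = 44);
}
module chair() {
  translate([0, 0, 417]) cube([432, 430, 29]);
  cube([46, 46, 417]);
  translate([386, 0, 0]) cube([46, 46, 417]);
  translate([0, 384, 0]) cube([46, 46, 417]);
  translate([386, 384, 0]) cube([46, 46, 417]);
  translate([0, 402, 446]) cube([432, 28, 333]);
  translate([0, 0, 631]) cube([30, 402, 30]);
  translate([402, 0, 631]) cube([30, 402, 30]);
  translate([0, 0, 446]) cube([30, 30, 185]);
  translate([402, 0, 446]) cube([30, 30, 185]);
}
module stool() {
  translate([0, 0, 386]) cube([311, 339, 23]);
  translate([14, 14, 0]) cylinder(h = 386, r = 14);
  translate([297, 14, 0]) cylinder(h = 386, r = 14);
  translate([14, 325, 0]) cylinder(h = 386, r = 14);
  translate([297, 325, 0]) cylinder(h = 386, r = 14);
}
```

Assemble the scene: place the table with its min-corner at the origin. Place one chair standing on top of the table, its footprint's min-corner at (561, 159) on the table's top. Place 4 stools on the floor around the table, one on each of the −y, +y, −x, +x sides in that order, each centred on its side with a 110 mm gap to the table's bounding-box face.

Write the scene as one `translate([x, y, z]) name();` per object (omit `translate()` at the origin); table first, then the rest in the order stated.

table();
translate([561, 159, 752]) chair();
translate([735, -449, 0]) stool();
translate([735, 705, 0]) stool();
translate([-421, 128, 0]) stool();
translate([1891, 128, 0]) stool();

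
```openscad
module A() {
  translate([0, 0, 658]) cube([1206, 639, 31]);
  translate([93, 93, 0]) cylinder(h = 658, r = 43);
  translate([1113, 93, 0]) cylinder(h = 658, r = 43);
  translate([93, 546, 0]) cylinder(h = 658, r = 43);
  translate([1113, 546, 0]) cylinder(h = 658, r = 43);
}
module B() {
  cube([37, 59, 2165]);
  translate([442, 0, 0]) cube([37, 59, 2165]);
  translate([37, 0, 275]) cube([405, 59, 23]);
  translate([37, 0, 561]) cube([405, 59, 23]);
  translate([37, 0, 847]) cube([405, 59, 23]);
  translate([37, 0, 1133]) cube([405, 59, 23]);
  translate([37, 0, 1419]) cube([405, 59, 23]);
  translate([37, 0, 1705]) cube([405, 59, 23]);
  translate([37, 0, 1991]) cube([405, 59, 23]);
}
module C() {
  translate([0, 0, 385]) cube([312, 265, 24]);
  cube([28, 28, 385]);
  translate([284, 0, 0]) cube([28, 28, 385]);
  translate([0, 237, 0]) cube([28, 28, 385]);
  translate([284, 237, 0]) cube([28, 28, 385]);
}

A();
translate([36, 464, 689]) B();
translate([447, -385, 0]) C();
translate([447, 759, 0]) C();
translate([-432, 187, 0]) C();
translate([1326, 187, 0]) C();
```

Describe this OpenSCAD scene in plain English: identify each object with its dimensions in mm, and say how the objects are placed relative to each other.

A is a table: top 1206 mm (x) × 639 mm (y), 31 mm thick, upper face at z = 689 mm, on four round legs of 86 mm diameter, each leg's bounding box inset 50 mm from the nearest pair of top edges, running from z = 0 to the bottom of the top.

B is a wooden ladder with two side rails of 37×59 mm section and 2165 mm height, set 479 mm apart overall. Between them run 7 rectangular rungs (59 mm deep, 23 mm thick), front faces flush with the rails' −y face. The bottom of the first rung is 275 mm above the floor and each subsequent rung is 286 mm higher than the one below.

C is a four-legged stool. The seat is 312×265 mm, 24 mm thick, top at z = 409 mm. It stands on four square legs, each 28×28 mm in cross-section, from z = 0 to the seat underside, each flush with a corner of the seat.

The ladder is on top of the table. Four stools sit around the table at the −y, +y, −x, +x sides.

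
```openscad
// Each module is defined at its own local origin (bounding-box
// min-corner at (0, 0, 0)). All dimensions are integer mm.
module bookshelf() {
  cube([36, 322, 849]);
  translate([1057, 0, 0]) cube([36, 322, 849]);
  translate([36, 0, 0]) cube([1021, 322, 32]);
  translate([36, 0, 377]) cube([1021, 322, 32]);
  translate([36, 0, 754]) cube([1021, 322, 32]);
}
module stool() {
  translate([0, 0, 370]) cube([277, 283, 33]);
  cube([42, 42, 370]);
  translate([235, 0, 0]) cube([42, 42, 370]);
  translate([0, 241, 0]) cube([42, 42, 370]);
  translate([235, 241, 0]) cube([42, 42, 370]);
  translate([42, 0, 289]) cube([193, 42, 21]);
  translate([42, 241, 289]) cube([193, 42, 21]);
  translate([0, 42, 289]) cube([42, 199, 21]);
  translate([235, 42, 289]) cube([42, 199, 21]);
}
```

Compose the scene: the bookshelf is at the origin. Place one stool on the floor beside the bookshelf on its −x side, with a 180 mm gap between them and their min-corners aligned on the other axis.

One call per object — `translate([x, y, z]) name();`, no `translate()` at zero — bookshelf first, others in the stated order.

bookshelf();
translate([-457, 0, 0]) stool();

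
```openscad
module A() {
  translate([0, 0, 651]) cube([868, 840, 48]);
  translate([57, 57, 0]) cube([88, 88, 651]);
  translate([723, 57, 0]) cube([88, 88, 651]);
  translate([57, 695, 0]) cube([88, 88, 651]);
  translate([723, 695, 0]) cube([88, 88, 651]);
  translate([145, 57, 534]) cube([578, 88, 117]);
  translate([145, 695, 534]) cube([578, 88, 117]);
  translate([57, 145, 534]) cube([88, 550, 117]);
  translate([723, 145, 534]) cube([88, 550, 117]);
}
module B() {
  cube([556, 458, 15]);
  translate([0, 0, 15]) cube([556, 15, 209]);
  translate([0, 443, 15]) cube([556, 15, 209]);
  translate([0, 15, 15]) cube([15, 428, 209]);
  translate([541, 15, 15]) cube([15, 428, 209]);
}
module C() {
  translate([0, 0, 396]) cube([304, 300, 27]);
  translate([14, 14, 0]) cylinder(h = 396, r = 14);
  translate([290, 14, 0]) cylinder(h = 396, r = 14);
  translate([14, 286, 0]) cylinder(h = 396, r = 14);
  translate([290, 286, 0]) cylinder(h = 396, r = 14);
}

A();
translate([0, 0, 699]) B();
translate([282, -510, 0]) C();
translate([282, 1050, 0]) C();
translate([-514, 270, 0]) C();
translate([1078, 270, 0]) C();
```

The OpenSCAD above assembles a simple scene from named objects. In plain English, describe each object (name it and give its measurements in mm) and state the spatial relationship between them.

A is a table: top 868 mm (x) × 840 mm (y), 48 mm thick, upper face at z = 699 mm, on four 88×88 mm square legs, each inset 57 mm from the nearest pair of top edges, running from z = 0 to the bottom of the top. Four apron rails, 88 mm thick and 117 mm tall, run between adjacent legs with their top edges flush with the underside of the top and their outer faces flush with the legs' outer faces.

B is an open storage box with external size 556×458×224 mm and wall thickness 15 mm (the base is also 15 mm thick). The base covers the whole footprint; the four walls stand on the base, with the y-facing walls full-width and the x-facing walls fitting between their inner faces.

C is a four-legged stool. The seat is 304×300 mm, 27 mm thick, top at z = 423 mm. It stands on four round legs, each 28 mm in diameter, from z = 0 to the seat underside, each leg's axis is inset half a diameter from the nearest pair of seat edges (so the leg's bounding box is flush with the corner).

The open box is on top of the table. Four stools sit around the table at the −y, +y, −x, +x sides.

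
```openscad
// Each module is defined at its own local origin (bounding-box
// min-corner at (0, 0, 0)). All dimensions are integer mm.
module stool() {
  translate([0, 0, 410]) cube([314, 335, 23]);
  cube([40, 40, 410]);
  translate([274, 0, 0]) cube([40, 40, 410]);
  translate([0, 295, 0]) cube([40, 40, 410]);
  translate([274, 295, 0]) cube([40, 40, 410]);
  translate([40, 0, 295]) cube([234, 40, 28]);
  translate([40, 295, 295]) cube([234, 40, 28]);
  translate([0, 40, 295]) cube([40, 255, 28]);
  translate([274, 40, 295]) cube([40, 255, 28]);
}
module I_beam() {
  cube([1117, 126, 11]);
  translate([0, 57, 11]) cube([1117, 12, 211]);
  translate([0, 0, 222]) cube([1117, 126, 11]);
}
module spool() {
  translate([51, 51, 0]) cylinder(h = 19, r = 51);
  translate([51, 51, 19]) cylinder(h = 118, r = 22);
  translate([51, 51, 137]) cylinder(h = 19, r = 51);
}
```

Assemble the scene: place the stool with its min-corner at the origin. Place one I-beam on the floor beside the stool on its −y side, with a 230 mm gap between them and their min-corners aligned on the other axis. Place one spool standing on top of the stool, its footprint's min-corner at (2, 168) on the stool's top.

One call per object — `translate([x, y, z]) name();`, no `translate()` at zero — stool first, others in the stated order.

stool();
translate([0, -356, 0]) I_beam();
translate([2, 168, 433]) spool();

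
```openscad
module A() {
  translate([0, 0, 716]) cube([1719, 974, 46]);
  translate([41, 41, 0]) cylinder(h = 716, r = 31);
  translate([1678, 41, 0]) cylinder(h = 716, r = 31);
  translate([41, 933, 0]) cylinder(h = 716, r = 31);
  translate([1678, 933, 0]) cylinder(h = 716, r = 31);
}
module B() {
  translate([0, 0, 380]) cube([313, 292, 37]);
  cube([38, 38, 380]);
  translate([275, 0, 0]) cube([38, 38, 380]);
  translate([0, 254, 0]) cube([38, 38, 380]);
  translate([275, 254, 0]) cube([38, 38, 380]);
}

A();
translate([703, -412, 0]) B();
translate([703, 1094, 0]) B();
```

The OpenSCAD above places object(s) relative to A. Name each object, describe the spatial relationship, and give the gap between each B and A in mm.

Each stool's nearest face is 120 mm from the table's bounding box.

A is a table. B is a stool. Two stools sit around the table at the −y, +y sides. The gap between each stool and the table is 120 mm.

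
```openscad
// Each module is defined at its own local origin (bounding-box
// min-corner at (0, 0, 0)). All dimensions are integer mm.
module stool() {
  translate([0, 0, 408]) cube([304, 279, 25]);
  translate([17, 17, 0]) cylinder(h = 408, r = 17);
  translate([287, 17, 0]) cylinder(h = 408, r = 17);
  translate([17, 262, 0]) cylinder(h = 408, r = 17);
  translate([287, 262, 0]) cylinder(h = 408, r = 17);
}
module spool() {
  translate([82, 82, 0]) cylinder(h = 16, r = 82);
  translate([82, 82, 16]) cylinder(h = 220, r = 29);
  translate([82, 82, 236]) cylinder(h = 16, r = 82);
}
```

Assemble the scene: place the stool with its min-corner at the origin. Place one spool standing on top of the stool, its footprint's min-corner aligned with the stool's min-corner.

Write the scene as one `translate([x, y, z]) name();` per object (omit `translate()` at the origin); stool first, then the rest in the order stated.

stool();
translate([0, 0, 433]) spool();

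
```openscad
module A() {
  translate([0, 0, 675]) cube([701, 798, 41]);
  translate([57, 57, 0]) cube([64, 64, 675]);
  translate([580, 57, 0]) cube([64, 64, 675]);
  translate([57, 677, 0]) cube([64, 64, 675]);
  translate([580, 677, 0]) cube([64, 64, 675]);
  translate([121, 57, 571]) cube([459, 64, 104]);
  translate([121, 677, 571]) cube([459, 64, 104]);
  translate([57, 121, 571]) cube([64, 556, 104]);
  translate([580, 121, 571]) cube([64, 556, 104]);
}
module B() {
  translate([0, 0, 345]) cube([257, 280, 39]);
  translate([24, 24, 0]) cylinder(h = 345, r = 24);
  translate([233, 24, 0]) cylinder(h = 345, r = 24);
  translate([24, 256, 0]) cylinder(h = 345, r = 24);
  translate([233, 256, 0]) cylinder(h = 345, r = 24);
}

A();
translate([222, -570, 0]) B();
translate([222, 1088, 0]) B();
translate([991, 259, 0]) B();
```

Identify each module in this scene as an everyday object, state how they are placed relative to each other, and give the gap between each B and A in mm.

A is a table. B is a stool. Three stools sit around the table at the −y, +y, +x sides. The gap between each stool and the table is 290 mm.

Each stool's nearest face is 290 mm from the table's bounding box.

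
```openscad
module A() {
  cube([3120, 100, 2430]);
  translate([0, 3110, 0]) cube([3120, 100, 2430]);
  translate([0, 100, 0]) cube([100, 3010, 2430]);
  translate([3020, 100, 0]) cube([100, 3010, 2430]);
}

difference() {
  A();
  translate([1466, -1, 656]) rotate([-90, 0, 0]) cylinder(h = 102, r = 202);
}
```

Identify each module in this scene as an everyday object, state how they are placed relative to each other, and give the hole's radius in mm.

A is a house frame. The house frame has a circular hole through its front wall. The hole's radius is 202 mm.

The subtracted cylinder has r = 202 mm.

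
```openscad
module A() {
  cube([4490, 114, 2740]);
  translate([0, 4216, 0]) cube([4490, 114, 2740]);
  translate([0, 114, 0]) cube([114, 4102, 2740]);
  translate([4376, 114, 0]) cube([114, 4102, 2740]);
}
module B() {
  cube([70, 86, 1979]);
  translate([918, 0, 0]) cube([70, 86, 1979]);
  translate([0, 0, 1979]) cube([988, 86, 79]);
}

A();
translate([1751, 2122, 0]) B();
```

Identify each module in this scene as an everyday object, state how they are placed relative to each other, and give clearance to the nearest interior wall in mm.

Clearances: x = 1637, y = 2008; minimum 1637 mm.

A is a house frame. B is a door frame. The door frame sits inside the house frame, centred. The clearance to the nearest interior wall is 1637 mm.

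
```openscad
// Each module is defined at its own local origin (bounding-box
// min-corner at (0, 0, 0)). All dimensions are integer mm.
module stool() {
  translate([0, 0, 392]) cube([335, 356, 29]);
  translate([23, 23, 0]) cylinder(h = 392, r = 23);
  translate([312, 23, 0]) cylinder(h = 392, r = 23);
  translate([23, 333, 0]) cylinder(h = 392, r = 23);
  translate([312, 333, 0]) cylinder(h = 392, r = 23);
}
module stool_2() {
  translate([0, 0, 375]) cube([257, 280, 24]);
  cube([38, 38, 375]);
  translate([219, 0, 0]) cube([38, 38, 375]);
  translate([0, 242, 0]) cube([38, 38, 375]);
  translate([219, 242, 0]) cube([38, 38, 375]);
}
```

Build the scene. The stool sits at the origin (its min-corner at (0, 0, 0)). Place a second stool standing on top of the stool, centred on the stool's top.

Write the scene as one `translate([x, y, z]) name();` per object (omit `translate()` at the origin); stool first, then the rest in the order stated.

stool();
translate([39, 38, 421]) stool_2();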